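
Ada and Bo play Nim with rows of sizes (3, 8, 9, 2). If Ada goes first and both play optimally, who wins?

Compute the nim-sum pairwise:
3 XOR 8 = 11
11 XOR 9 = 2
2 XOR 2 = 0
The nim-sum is 0, so this is a P-position: the player to move is in a losing position under optimal play; Ada is about to move from it and so loses — Bo wins.

Bo wins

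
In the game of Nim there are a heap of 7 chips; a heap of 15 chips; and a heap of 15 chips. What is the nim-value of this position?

7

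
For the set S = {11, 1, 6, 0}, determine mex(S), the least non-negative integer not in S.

2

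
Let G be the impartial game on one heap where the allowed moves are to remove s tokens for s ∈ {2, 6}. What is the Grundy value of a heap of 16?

Compute g(0), g(1), … for moves {2, 6}:
k:     0  1  2  3  4  5  6  7  8  9 10 11 12 13 14 15 16
g(k):  0  0  1  1  0  0  1  1  0  0  1  1  0  0  1  1  0
So g(16) = 0.

0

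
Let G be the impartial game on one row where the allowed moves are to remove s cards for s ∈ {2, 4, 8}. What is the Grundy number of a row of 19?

Build the Grundy sequence with g(k) = mex{g(k−s) : s ∈ {2, 4, 8}, s ≤ k}:
k:     0  1  2  3  4  5  6  7  8  9 10 11 12 13 14 15 16 17 18 19
g(k):  0  0  1  1  2  2  0  0  1  1  2  2  0  0  1  1  2  2  0  0
So g(19) = 0.

0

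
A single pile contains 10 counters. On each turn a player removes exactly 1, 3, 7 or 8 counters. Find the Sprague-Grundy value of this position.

2

Compute g(0), g(1), … for moves {1, 3, 7, 8}:
k:     0  1  2  3  4  5  6  7  8  9 10
g(k):  0  1  0  1  0  1  0  1  2  3  2
So g(10) = 2.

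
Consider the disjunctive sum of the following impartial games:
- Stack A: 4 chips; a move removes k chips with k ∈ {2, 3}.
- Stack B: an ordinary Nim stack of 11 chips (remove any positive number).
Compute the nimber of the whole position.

For stack A, compute g(0), g(1), … with moves {2, 3}:
g(0) = mex{} = 0
g(1) = mex{} = 0
g(2) = mex{0} = 1
g(3) = mex{0} = 1
g(4) = mex{0,1} = 2
So g(4) = 2.
Stack B is a plain Nim stack of size 11, so its Grundy value is 11.
By the Sprague-Grundy theorem, the Grundy value of a sum of independent games is the XOR of the component values.
Combined value = 2 ⊕ 11 = 9.

9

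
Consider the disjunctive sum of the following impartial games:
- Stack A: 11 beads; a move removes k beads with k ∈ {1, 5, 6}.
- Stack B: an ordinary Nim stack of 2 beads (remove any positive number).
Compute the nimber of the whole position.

For stack A, compute g(0), g(1), … with moves {1, 5, 6}:
k:     0  1  2  3  4  5  6  7  8  9 10 11
g(k):  0  1  0  1  0  1  2  3  2  3  2  0
So g(11) = 0.
Stack B is a plain Nim stack of size 2, so its Grundy value is 2.
By the Sprague-Grundy theorem, the Grundy value of a sum of independent games is the XOR of the component values.
Combined value = 0 XOR 2 = 2.

2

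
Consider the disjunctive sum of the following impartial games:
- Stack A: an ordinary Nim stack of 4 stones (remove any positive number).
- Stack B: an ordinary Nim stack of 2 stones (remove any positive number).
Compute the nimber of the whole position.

Stack A is a plain Nim stack of size 4, so its Grundy value is 4.
Stack B is a plain Nim stack of size 2, so its Grundy value is 2.
The value of a disjunctive sum is the nim-sum of the parts.
Combined value = 4 XOR 2 = 6.

6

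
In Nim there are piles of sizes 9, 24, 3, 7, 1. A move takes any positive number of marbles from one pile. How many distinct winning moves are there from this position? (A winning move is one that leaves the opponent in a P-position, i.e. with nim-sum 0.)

In binary:
  01001  (9)
  11000  (24)
  00011  (3)
  00111  (7)
  00001  (1)
  -----
  10100  (20)
The overall nim-sum is X = 20. A pile of size p has a winning move iff p XOR X < p (reduce it to p XOR X).
  9: 9 XOR 20 = 29 ≥ 9 — no move.
  24: 24 XOR 20 = 12 < 24 — winning move (to 12).
  3: 3 XOR 20 = 23 ≥ 3 — no move.
  7: 7 XOR 20 = 19 ≥ 7 — no move.
  1: 1 XOR 20 = 21 ≥ 1 — no move.
That gives 1 winning move.

1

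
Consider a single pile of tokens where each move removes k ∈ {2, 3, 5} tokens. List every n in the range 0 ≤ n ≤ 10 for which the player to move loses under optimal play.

0, 1, 7, 8

Build the Grundy sequence with g(k) = mex{g(k−s) : s ∈ {2, 3, 5}, s ≤ k}:
k:     0  1  2  3  4  5  6  7  8  9 10
g(k):  0  0  1  1  2  2  3  0  0  1  1
The P-positions (g = 0) in 0..10 are 0, 1, 7, 8.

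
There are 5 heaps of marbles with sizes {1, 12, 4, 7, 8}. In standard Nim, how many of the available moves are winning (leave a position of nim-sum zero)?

3

Compute the nim-sum pairwise:
1 ⊕ 12 = 13
13 ⊕ 4 = 9
9 ⊕ 7 = 14
14 ⊕ 8 = 6
The overall nim-sum is X = 6. A heap of size p has a winning move iff p XOR X < p (reduce it to p XOR X).
  1: 1 XOR 6 = 7 ≥ 1 — no move.
  12: 12 XOR 6 = 10 < 12 — winning move (to 10).
  4: 4 XOR 6 = 2 < 4 — winning move (to 2).
  7: 7 XOR 6 = 1 < 7 — winning move (to 1).
  8: 8 XOR 6 = 14 ≥ 8 — no move.
That gives 3 winning moves.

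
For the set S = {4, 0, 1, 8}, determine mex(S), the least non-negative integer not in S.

2

The values 0, 1 are all present; 2 is the first non-negative integer missing from the set.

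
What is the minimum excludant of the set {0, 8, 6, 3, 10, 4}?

0 is in the set but 1 is not, so the mex is 1.

1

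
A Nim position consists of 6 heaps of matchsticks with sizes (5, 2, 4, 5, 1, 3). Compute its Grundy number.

In binary:
  101  (5)
  010  (2)
  100  (4)
  101  (5)
  001  (1)
  011  (3)
  ---
  100  (4)

4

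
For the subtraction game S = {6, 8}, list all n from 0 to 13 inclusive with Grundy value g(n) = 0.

0, 1, 2, 3, 4, 5

Grundy values for subtraction set {6, 8}:
g(0) = mex{} = 0
g(1) = mex{} = 0
g(2) = mex{} = 0
g(3) = mex{} = 0
g(4) = mex{} = 0
g(5) = mex{} = 0
g(6) = mex{0} = 1
g(7) = mex{0} = 1
g(8) = mex{0} = 1
g(9) = mex{0} = 1
g(10) = mex{0} = 1
g(11) = mex{0} = 1
g(12) = mex{0,1} = 2
g(13) = mex{0,1} = 2
The P-positions (g = 0) in 0..13 are 0, 1, 2, 3, 4, 5.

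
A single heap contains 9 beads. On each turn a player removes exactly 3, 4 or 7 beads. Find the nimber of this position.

Build the Grundy sequence with g(k) = mex{g(k−s) : s ∈ {3, 4, 7}, s ≤ k}:
k:     0  1  2  3  4  5  6  7  8  9
g(k):  0  0  0  1  1  1  2  2  2  3
So g(9) = 3.

3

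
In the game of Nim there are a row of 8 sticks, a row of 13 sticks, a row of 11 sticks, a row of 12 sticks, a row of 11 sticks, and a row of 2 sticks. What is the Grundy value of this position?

11

Compute the nim-sum pairwise:
8 ^ 13 = 5
5 ^ 11 = 14
14 ^ 12 = 2
2 ^ 11 = 9
9 ^ 2 = 11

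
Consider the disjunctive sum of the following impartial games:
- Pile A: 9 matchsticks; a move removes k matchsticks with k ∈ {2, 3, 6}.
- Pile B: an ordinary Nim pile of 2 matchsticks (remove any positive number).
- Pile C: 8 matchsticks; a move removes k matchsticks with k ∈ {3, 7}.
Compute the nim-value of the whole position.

0

Grundy values for pile A (subtraction set {2, 3, 6}):
g(0) = mex{} = 0
g(1) = mex{} = 0
g(2) = mex{0} = 1
g(3) = mex{0} = 1
g(4) = mex{0,1} = 2
g(5) = mex{1} = 0
g(6) = mex{0,1,2} = 3
g(7) = mex{0,2} = 1
g(8) = mex{0,1,3} = 2
g(9) = mex{1,3} = 0
So g(9) = 0.
Pile B is a plain Nim pile of size 2, so its Grundy value is 2.
Build the Grundy sequence for pile C with g(k) = mex{g(k−s) : s ∈ {3, 7}, s ≤ k}:
k:     0  1  2  3  4  5  6  7  8
g(k):  0  0  0  1  1  1  0  2  2
So g(8) = 2.
The value of a disjunctive sum is the nim-sum of the parts.
Combined value = 0 XOR 2 XOR 2 = 0.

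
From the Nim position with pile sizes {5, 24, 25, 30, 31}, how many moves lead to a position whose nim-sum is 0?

Bitwise XOR of the heap sizes:
  00101  (5)
  11000  (24)
  11001  (25)
  11110  (30)
  11111  (31)
  -----
  00101  (5)
The overall nim-sum is X = 5. A pile of size p has a winning move iff p XOR X < p (reduce it to p XOR X).
  5: 5 XOR 5 = 0 < 5 — winning move (to 0).
  24: 24 XOR 5 = 29 ≥ 24 — no move.
  25: 25 XOR 5 = 28 ≥ 25 — no move.
  30: 30 XOR 5 = 27 < 30 — winning move (to 27).
  31: 31 XOR 5 = 26 < 31 — winning move (to 26).
That gives 3 winning moves.

3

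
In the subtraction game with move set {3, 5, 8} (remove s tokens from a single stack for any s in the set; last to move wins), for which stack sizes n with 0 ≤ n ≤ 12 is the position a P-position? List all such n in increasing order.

0, 1, 2, 11, 12

Grundy values for subtraction set {3, 5, 8}:
k:     0  1  2  3  4  5  6  7  8  9 10 11 12
g(k):  0  0  0  1  1  1  2  2  2  3  3  0  0
The P-positions (g = 0) in 0..12 are 0, 1, 2, 11, 12.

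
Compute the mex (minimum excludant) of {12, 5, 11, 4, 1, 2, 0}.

3

The values 0, 1, 2 are all present; 3 is the first non-negative integer missing from the set.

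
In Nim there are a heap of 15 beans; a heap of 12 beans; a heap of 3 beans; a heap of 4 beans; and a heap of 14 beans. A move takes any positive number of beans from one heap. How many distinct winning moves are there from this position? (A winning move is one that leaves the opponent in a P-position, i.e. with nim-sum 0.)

Write each in binary and XOR column by column:
  1111  (15)
  1100  (12)
  0011  (3)
  0100  (4)
  1110  (14)
  ----
  1010  (10)
The overall nim-sum is X = 10. A heap of size p has a winning move iff p XOR X < p (reduce it to p XOR X).
  15: 15 XOR 10 = 5 < 15 — winning move (to 5).
  12: 12 XOR 10 = 6 < 12 — winning move (to 6).
  3: 3 XOR 10 = 9 ≥ 3 — no move.
  4: 4 XOR 10 = 14 ≥ 4 — no move.
  14: 14 XOR 10 = 4 < 14 — winning move (to 4).
That gives 3 winning moves.

3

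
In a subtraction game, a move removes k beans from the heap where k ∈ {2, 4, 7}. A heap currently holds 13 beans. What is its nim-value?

Build the Grundy sequence with g(k) = mex{g(k−s) : s ∈ {2, 4, 7}, s ≤ k}:
g(0) = mex{} = 0
g(1) = mex{} = 0
g(2) = mex{0} = 1
g(3) = mex{0} = 1
g(4) = mex{0,1} = 2
g(5) = mex{0,1} = 2
g(6) = mex{1,2} = 0
g(7) = mex{0,1,2} = 3
g(8) = mex{0,2} = 1
g(9) = mex{1,2,3} = 0
g(10) = mex{0,1} = 2
g(11) = mex{0,2,3} = 1
g(12) = mex{1,2} = 0
g(13) = mex{0,1} = 2
So g(13) = 2.

2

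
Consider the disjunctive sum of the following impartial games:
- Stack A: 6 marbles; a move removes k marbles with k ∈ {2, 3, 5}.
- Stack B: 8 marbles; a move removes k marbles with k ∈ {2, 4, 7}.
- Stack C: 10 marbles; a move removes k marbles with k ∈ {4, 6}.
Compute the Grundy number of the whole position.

2

Grundy values for stack A (subtraction set {2, 3, 5}):
g(0) = mex{} = 0
g(1) = mex{} = 0
g(2) = mex{0} = 1
g(3) = mex{0} = 1
g(4) = mex{0,1} = 2
g(5) = mex{0,1} = 2
g(6) = mex{0,1,2} = 3
So g(6) = 3.
For stack B, compute g(0), g(1), … with moves {2, 4, 7}:
k:     0  1  2  3  4  5  6  7  8
g(k):  0  0  1  1  2  2  0  3  1
So g(8) = 1.
Build the Grundy sequence for stack C with g(k) = mex{g(k−s) : s ∈ {4, 6}, s ≤ k}:
g(0) = mex{} = 0
g(1) = mex{} = 0
g(2) = mex{} = 0
g(3) = mex{} = 0
g(4) = mex{0} = 1
g(5) = mex{0} = 1
g(6) = mex{0} = 1
g(7) = mex{0} = 1
g(8) = mex{0,1} = 2
g(9) = mex{0,1} = 2
g(10) = mex{1} = 0
So g(10) = 0.
By the Sprague-Grundy theorem, the Grundy value of a sum of independent games is the XOR of the component values.
Combined value = 3 ⊕ 1 ⊕ 0 = 2.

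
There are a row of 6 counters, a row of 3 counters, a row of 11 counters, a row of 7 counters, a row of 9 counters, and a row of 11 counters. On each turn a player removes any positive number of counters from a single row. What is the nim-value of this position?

Nim-sum: 6 ⊕ 3 ⊕ 11 ⊕ 7 ⊕ 9 ⊕ 11 = 11.

11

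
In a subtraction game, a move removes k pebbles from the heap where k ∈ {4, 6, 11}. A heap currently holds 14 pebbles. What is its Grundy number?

Build the Grundy sequence with g(k) = mex{g(k−s) : s ∈ {4, 6, 11}, s ≤ k}:
g(0) = mex{} = 0
g(1) = mex{} = 0
g(2) = mex{} = 0
g(3) = mex{} = 0
g(4) = mex{0} = 1
g(5) = mex{0} = 1
g(6) = mex{0} = 1
g(7) = mex{0} = 1
g(8) = mex{0,1} = 2
g(9) = mex{0,1} = 2
g(10) = mex{1} = 0
g(11) = mex{0,1} = 2
g(12) = mex{0,1,2} = 3
g(13) = mex{0,1,2} = 3
g(14) = mex{0,2} = 1
So g(14) = 1.

1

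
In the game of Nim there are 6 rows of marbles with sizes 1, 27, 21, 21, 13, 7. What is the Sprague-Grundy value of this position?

16

Bitwise XOR of the heap sizes:
  00001  (1)
  11011  (27)
  10101  (21)
  10101  (21)
  01101  (13)
  00111  (7)
  -----
  10000  (16)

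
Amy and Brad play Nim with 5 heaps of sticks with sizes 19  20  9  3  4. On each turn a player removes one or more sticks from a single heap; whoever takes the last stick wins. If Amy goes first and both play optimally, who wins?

Amy wins

Compute the nim-sum pairwise:
19 ^ 20 = 7
7 ^ 9 = 14
14 ^ 3 = 13
13 ^ 4 = 9
The nim-sum is 9 ≠ 0, so this is an N-position: the player to move can win; Amy has a winning move.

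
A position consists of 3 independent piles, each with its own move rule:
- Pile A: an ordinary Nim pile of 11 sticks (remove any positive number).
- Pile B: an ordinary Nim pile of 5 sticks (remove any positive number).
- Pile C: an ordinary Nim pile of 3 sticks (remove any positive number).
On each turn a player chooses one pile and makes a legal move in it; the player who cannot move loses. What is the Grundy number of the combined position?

13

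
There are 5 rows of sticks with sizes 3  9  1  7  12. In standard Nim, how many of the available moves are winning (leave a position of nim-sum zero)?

0

In binary:
  0011  (3)
  1001  (9)
  0001  (1)
  0111  (7)
  1100  (12)
  ----
  0000  (0)
The nim-sum is already 0, so every move leaves a nonzero nim-sum — there are no winning moves.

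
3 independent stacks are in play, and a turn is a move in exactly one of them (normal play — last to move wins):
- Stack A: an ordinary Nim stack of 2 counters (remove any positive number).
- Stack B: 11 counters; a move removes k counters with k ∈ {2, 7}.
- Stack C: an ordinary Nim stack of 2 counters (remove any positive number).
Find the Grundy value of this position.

1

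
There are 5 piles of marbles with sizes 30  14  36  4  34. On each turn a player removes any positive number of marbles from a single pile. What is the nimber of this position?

18

Compute the nim-sum pairwise:
30 ^ 14 = 16
16 ^ 36 = 52
52 ^ 4 = 48
48 ^ 34 = 18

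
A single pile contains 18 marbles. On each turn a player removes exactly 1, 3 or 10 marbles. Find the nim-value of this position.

1

Grundy values for subtraction set {1, 3, 10}:
k:     0  1  2  3  4  5  6  7  8  9 10 11 12 13 14 15 16 17 18
g(k):  0  1  0  1  0  1  0  1  0  1  2  3  2  0  1  0  1  0  1
So g(18) = 1.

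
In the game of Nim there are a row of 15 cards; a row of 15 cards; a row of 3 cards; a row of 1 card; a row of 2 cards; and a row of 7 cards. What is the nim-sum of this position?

In binary:
  1111  (15)
  1111  (15)
  0011  (3)
  0001  (1)
  0010  (2)
  0111  (7)
  ----
  0111  (7)

7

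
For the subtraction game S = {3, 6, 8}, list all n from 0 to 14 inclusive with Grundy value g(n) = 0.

0, 1, 2, 11, 12, 13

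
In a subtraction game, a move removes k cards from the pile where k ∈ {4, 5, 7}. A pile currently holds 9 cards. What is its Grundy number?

2

Build the Grundy sequence with g(k) = mex{g(k−s) : s ∈ {4, 5, 7}, s ≤ k}:
g(0) = mex{} = 0
g(1) = mex{} = 0
g(2) = mex{} = 0
g(3) = mex{} = 0
g(4) = mex{0} = 1
g(5) = mex{0} = 1
g(6) = mex{0} = 1
g(7) = mex{0} = 1
g(8) = mex{0,1} = 2
g(9) = mex{0,1} = 2
So g(9) = 2.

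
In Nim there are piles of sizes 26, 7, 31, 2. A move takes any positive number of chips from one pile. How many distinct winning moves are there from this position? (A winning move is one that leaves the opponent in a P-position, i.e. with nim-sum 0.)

Compute the nim-sum pairwise:
26 XOR 7 = 29
29 XOR 31 = 2
2 XOR 2 = 0
The nim-sum is already 0, so every move leaves a nonzero nim-sum — there are no winning moves.

0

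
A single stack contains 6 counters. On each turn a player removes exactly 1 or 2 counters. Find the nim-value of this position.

0

Compute g(0), g(1), … for moves {1, 2}:
k:     0  1  2  3  4  5  6
g(k):  0  1  2  0  1  2  0
So g(6) = 0.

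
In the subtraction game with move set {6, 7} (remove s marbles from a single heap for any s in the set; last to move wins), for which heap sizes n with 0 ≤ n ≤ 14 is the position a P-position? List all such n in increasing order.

Grundy values for subtraction set {6, 7}:
g(0) = mex{} = 0
g(1) = mex{} = 0
g(2) = mex{} = 0
g(3) = mex{} = 0
g(4) = mex{} = 0
g(5) = mex{} = 0
g(6) = mex{0} = 1
g(7) = mex{0} = 1
g(8) = mex{0} = 1
g(9) = mex{0} = 1
g(10) = mex{0} = 1
g(11) = mex{0} = 1
g(12) = mex{0,1} = 2
g(13) = mex{1} = 0
g(14) = mex{1} = 0
The P-positions (g = 0) in 0..14 are 0, 1, 2, 3, 4, 5, 13, 14.

0, 1, 2, 3, 4, 5, 13, 14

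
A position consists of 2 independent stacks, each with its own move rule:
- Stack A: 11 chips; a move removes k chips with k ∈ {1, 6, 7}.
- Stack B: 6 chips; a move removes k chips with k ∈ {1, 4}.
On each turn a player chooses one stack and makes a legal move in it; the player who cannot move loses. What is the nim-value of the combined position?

2

For stack A, compute g(0), g(1), … with moves {1, 6, 7}:
k:     0  1  2  3  4  5  6  7  8  9 10 11
g(k):  0  1  0  1  0  1  2  3  2  3  2  3
So g(11) = 3.
Build the Grundy sequence for stack B with g(k) = mex{g(k−s) : s ∈ {1, 4}, s ≤ k}:
k:     0  1  2  3  4  5  6
g(k):  0  1  0  1  2  0  1
So g(6) = 1.
By the Sprague-Grundy theorem, the Grundy value of a sum of independent games is the XOR of the component values.
Combined value = 3 ⊕ 1 = 2.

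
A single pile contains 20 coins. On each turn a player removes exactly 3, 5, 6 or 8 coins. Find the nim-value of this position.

Compute g(0), g(1), … for moves {3, 5, 6, 8}:
k:     0  1  2  3  4  5  6  7  8  9 10 11 12 13 14 15 16 17 18 19 20
g(k):  0  0  0  1  1  1  2  2  2  3  3  0  0  0  1  1  1  2  2  2  3
So g(20) = 3.

3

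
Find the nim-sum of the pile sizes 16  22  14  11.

Compute the nim-sum pairwise:
16 XOR 22 = 6
6 XOR 14 = 8
8 XOR 11 = 3

3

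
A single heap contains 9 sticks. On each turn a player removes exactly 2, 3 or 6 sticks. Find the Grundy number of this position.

0

Build the Grundy sequence with g(k) = mex{g(k−s) : s ∈ {2, 3, 6}, s ≤ k}:
k:     0  1  2  3  4  5  6  7  8  9
g(k):  0  0  1  1  2  0  3  1  2  0
So g(9) = 0.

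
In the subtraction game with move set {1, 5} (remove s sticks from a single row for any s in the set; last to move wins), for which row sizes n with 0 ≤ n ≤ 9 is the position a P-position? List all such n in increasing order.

Compute g(0), g(1), … for moves {1, 5}:
k:     0  1  2  3  4  5  6  7  8  9
g(k):  0  1  0  1  0  1  0  1  0  1
The P-positions (g = 0) in 0..9 are 0, 2, 4, 6, 8.

0, 2, 4, 6, 8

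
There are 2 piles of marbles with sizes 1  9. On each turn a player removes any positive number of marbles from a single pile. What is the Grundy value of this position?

8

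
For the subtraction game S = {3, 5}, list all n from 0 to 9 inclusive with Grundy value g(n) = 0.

0, 1, 2, 8, 9

Build the Grundy sequence with g(k) = mex{g(k−s) : s ∈ {3, 5}, s ≤ k}:
g(0) = mex{} = 0
g(1) = mex{} = 0
g(2) = mex{} = 0
g(3) = mex{0} = 1
g(4) = mex{0} = 1
g(5) = mex{0} = 1
g(6) = mex{0,1} = 2
g(7) = mex{0,1} = 2
g(8) = mex{1} = 0
g(9) = mex{1,2} = 0
The P-positions (g = 0) in 0..9 are 0, 1, 2, 8, 9.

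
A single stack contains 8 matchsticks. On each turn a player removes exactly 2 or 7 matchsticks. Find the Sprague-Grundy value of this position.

Build the Grundy sequence with g(k) = mex{g(k−s) : s ∈ {2, 7}, s ≤ k}:
g(0) = mex{} = 0
g(1) = mex{} = 0
g(2) = mex{0} = 1
g(3) = mex{0} = 1
g(4) = mex{1} = 0
g(5) = mex{1} = 0
g(6) = mex{0} = 1
g(7) = mex{0} = 1
g(8) = mex{0,1} = 2
So g(8) = 2.

2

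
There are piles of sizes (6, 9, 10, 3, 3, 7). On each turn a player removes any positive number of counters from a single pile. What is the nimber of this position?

2

Nim-sum: 6 ^ 9 ^ 10 ^ 3 ^ 3 ^ 7 = 2.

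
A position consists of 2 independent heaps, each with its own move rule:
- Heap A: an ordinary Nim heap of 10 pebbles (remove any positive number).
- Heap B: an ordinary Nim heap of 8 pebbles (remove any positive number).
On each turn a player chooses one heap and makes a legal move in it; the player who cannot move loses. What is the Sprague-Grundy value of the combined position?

2

Heap A is a plain Nim heap of size 10, so its Grundy value is 10.
Heap B is a plain Nim heap of size 8, so its Grundy value is 8.
The value of a disjunctive sum is the nim-sum of the parts.
Combined value = 10 ⊕ 8 = 2.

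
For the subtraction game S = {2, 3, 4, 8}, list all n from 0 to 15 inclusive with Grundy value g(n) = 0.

0, 1, 6, 7, 12, 13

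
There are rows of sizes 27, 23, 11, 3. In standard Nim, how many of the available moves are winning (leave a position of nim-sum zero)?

1

Nim-sum: 27 XOR 23 XOR 11 XOR 3 = 4.
The overall nim-sum is X = 4. A row of size p has a winning move iff p XOR X < p (reduce it to p XOR X).
  27: 27 XOR 4 = 31 ≥ 27 — no move.
  23: 23 XOR 4 = 19 < 23 — winning move (to 19).
  11: 11 XOR 4 = 15 ≥ 11 — no move.
  3: 3 XOR 4 = 7 ≥ 3 — no move.
That gives 1 winning move.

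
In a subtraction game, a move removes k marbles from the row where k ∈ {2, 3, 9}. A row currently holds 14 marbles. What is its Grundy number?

1

Compute g(0), g(1), … for moves {2, 3, 9}:
g(0) = mex{} = 0
g(1) = mex{} = 0
g(2) = mex{0} = 1
g(3) = mex{0} = 1
g(4) = mex{0,1} = 2
g(5) = mex{1} = 0
g(6) = mex{1,2} = 0
g(7) = mex{0,2} = 1
g(8) = mex{0} = 1
g(9) = mex{0,1} = 2
g(10) = mex{0,1} = 2
g(11) = mex{1,2} = 0
g(12) = mex{1,2} = 0
g(13) = mex{0,2} = 1
g(14) = mex{0} = 1
So g(14) = 1.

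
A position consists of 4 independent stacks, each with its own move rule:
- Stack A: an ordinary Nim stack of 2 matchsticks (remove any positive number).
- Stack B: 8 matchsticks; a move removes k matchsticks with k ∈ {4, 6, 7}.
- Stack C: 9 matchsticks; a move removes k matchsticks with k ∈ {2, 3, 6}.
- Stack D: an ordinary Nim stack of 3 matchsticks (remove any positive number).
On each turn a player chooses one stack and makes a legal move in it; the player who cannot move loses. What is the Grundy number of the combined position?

3

Stack A is a plain Nim stack of size 2, so its Grundy value is 2.
Build the Grundy sequence for stack B with g(k) = mex{g(k−s) : s ∈ {4, 6, 7}, s ≤ k}:
g(0) = mex{} = 0
g(1) = mex{} = 0
g(2) = mex{} = 0
g(3) = mex{} = 0
g(4) = mex{0} = 1
g(5) = mex{0} = 1
g(6) = mex{0} = 1
g(7) = mex{0} = 1
g(8) = mex{0,1} = 2
So g(8) = 2.
Build the Grundy sequence for stack C with g(k) = mex{g(k−s) : s ∈ {2, 3, 6}, s ≤ k}:
g(0) = mex{} = 0
g(1) = mex{} = 0
g(2) = mex{0} = 1
g(3) = mex{0} = 1
g(4) = mex{0,1} = 2
g(5) = mex{1} = 0
g(6) = mex{0,1,2} = 3
g(7) = mex{0,2} = 1
g(8) = mex{0,1,3} = 2
g(9) = mex{1,3} = 0
So g(9) = 0.
Stack D is a plain Nim stack of size 3, so its Grundy value is 3.
The value of a disjunctive sum is the nim-sum of the parts.
Combined value = 2 XOR 2 XOR 0 XOR 3 = 3.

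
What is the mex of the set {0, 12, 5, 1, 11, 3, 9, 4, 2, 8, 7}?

The values 0, 1, 2, 3, 4, 5 are all present; 6 is the first non-negative integer missing from the set.

6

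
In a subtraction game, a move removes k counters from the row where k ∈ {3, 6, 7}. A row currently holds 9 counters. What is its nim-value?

Build the Grundy sequence with g(k) = mex{g(k−s) : s ∈ {3, 6, 7}, s ≤ k}:
k:     0  1  2  3  4  5  6  7  8  9
g(k):  0  0  0  1  1  1  2  2  2  3
So g(9) = 3.

3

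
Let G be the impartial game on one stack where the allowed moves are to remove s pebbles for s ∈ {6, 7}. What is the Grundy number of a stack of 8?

Compute g(0), g(1), … for moves {6, 7}:
g(0) = mex{} = 0
g(1) = mex{} = 0
g(2) = mex{} = 0
g(3) = mex{} = 0
g(4) = mex{} = 0
g(5) = mex{} = 0
g(6) = mex{0} = 1
g(7) = mex{0} = 1
g(8) = mex{0} = 1
So g(8) = 1.

1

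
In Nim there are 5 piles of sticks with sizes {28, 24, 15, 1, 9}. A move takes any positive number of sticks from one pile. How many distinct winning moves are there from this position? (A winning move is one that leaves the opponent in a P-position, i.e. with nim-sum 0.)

1

Compute the nim-sum pairwise:
28 ⊕ 24 = 4
4 ⊕ 15 = 11
11 ⊕ 1 = 10
10 ⊕ 9 = 3
The overall nim-sum is X = 3. A pile of size p has a winning move iff p XOR X < p (reduce it to p XOR X).
  28: 28 XOR 3 = 31 ≥ 28 — no move.
  24: 24 XOR 3 = 27 ≥ 24 — no move.
  15: 15 XOR 3 = 12 < 15 — winning move (to 12).
  1: 1 XOR 3 = 2 ≥ 1 — no move.
  9: 9 XOR 3 = 10 ≥ 9 — no move.
That gives 1 winning move.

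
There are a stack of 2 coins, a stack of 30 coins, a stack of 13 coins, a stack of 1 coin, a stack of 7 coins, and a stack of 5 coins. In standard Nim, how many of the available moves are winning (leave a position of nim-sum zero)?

1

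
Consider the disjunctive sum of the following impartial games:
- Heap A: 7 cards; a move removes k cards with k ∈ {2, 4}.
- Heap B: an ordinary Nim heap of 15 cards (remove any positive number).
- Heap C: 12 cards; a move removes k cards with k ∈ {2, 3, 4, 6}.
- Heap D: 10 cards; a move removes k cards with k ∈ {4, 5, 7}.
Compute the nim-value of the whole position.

Grundy values for heap A (subtraction set {2, 4}):
g(0) = mex{} = 0
g(1) = mex{} = 0
g(2) = mex{0} = 1
g(3) = mex{0} = 1
g(4) = mex{0,1} = 2
g(5) = mex{0,1} = 2
g(6) = mex{1,2} = 0
g(7) = mex{1,2} = 0
So g(7) = 0.
Heap B is a plain Nim heap of size 15, so its Grundy value is 15.
Grundy values for heap C (subtraction set {2, 3, 4, 6}):
g(0) = mex{} = 0
g(1) = mex{} = 0
g(2) = mex{0} = 1
g(3) = mex{0} = 1
g(4) = mex{0,1} = 2
g(5) = mex{0,1} = 2
g(6) = mex{0,1,2} = 3
g(7) = mex{0,1,2} = 3
g(8) = mex{1,2,3} = 0
g(9) = mex{1,2,3} = 0
g(10) = mex{0,2,3} = 1
g(11) = mex{0,2,3} = 1
g(12) = mex{0,1,3} = 2
So g(12) = 2.
Build the Grundy sequence for heap D with g(k) = mex{g(k−s) : s ∈ {4, 5, 7}, s ≤ k}:
k:     0  1  2  3  4  5  6  7  8  9 10
g(k):  0  0  0  0  1  1  1  1  2  2  2
So g(10) = 2.
By the Sprague-Grundy theorem, the Grundy value of a sum of independent games is the XOR of the component values.
Combined value = 0 ⊕ 15 ⊕ 2 ⊕ 2 = 15.

15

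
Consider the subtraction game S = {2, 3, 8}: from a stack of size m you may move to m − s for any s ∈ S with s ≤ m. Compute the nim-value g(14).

Compute g(0), g(1), … for moves {2, 3, 8}:
g(0) = mex{} = 0
g(1) = mex{} = 0
g(2) = mex{0} = 1
g(3) = mex{0} = 1
g(4) = mex{0,1} = 2
g(5) = mex{1} = 0
g(6) = mex{1,2} = 0
g(7) = mex{0,2} = 1
g(8) = mex{0} = 1
g(9) = mex{0,1} = 2
g(10) = mex{1} = 0
g(11) = mex{1,2} = 0
g(12) = mex{0,2} = 1
g(13) = mex{0} = 1
g(14) = mex{0,1} = 2
So g(14) = 2.

2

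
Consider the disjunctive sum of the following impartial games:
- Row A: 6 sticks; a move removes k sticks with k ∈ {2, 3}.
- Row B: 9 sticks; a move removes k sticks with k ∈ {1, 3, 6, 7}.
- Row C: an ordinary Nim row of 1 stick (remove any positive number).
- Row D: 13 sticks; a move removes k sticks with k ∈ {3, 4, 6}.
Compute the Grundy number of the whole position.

3

For row A, compute g(0), g(1), … with moves {2, 3}:
k:     0  1  2  3  4  5  6
g(k):  0  0  1  1  2  0  0
So g(6) = 0.
For row B, compute g(0), g(1), … with moves {1, 3, 6, 7}:
g(0) = mex{} = 0
g(1) = mex{0} = 1
g(2) = mex{1} = 0
g(3) = mex{0} = 1
g(4) = mex{1} = 0
g(5) = mex{0} = 1
g(6) = mex{0,1} = 2
g(7) = mex{0,1,2} = 3
g(8) = mex{0,1,3} = 2
g(9) = mex{0,1,2} = 3
So g(9) = 3.
Row C is a plain Nim row of size 1, so its Grundy value is 1.
Grundy values for row D (subtraction set {3, 4, 6}):
g(0) = mex{} = 0
g(1) = mex{} = 0
g(2) = mex{} = 0
g(3) = mex{0} = 1
g(4) = mex{0} = 1
g(5) = mex{0} = 1
g(6) = mex{0,1} = 2
g(7) = mex{0,1} = 2
g(8) = mex{0,1} = 2
g(9) = mex{1,2} = 0
g(10) = mex{1,2} = 0
g(11) = mex{1,2} = 0
g(12) = mex{0,2} = 1
g(13) = mex{0,2} = 1
So g(13) = 1.
The value of a disjunctive sum is the nim-sum of the parts.
Combined value = 0 XOR 3 XOR 1 XOR 1 = 3.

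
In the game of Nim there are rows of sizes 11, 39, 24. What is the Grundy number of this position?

52

Write each in binary and XOR column by column:
  001011  (11)
  100111  (39)
  011000  (24)
  ------
  110100  (52)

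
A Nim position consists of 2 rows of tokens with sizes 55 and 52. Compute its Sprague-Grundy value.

3

Bitwise XOR of the heap sizes:
  110111  (55)
  110100  (52)
  ------
  000011  (3)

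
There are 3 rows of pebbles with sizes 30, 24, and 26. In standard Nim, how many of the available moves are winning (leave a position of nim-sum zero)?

3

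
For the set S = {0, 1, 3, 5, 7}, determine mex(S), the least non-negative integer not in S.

2

The values 0, 1 are all present; 2 is the first non-negative integer missing from the set.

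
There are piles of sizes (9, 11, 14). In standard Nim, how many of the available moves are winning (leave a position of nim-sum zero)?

Compute the nim-sum pairwise:
9 ⊕ 11 = 2
2 ⊕ 14 = 12
The overall nim-sum is X = 12. A pile of size p has a winning move iff p XOR X < p (reduce it to p XOR X).
  9: 9 XOR 12 = 5 < 9 — winning move (to 5).
  11: 11 XOR 12 = 7 < 11 — winning move (to 7).
  14: 14 XOR 12 = 2 < 14 — winning move (to 2).
That gives 3 winning moves.

3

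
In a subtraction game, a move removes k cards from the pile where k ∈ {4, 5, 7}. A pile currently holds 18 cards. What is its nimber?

Grundy values for subtraction set {4, 5, 7}:
k:     0  1  2  3  4  5  6  7  8  9 10 11 12 13 14 15 16 17 18
g(k):  0  0  0  0  1  1  1  1  2  2  2  0  0  0  0  1  1  1  1
So g(18) = 1.

1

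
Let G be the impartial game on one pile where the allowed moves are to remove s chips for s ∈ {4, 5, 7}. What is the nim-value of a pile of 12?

0

Build the Grundy sequence with g(k) = mex{g(k−s) : s ∈ {4, 5, 7}, s ≤ k}:
k:     0  1  2  3  4  5  6  7  8  9 10 11 12
g(k):  0  0  0  0  1  1  1  1  2  2  2  0  0
So g(12) = 0.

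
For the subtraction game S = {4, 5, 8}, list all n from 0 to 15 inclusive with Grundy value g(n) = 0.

0, 1, 2, 3, 12, 13, 14, 15

Grundy values for subtraction set {4, 5, 8}:
k:     0  1  2  3  4  5  6  7  8  9 10 11 12 13 14 15
g(k):  0  0  0  0  1  1  1  1  2  2  2  2  0  0  0  0
The P-positions (g = 0) in 0..15 are 0, 1, 2, 3, 12, 13, 14, 15.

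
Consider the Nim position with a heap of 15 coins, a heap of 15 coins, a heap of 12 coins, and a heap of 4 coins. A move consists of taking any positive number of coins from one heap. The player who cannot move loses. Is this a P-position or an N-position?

N-position

Compute the nim-sum pairwise:
15 ⊕ 15 = 0
0 ⊕ 12 = 12
12 ⊕ 4 = 8
The nim-sum is 8 ≠ 0, so this is an N-position: the player to move can win.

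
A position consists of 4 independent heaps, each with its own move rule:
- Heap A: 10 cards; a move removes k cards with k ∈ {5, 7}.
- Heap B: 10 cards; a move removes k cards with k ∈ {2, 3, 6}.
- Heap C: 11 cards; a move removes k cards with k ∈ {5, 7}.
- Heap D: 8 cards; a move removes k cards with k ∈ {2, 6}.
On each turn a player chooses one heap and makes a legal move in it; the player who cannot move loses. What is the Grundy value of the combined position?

0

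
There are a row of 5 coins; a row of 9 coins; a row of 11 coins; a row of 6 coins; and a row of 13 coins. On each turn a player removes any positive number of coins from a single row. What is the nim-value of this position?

12

Nim-sum: 5 ^ 9 ^ 11 ^ 6 ^ 13 = 12.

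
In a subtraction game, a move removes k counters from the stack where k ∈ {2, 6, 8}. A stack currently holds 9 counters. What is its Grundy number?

2

Compute g(0), g(1), … for moves {2, 6, 8}:
g(0) = mex{} = 0
g(1) = mex{} = 0
g(2) = mex{0} = 1
g(3) = mex{0} = 1
g(4) = mex{1} = 0
g(5) = mex{1} = 0
g(6) = mex{0} = 1
g(7) = mex{0} = 1
g(8) = mex{0,1} = 2
g(9) = mex{0,1} = 2
So g(9) = 2.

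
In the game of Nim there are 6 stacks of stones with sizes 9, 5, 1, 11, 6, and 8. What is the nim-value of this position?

8

Nim-sum: 9 XOR 5 XOR 1 XOR 11 XOR 6 XOR 8 = 8.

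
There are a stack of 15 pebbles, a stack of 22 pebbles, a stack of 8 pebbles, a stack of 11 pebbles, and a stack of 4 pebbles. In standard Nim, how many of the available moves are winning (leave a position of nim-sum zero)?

1

Bitwise XOR of the heap sizes:
  01111  (15)
  10110  (22)
  01000  (8)
  01011  (11)
  00100  (4)
  -----
  11110  (30)
The overall nim-sum is X = 30. A stack of size p has a winning move iff p XOR X < p (reduce it to p XOR X).
  15: 15 XOR 30 = 17 ≥ 15 — no move.
  22: 22 XOR 30 = 8 < 22 — winning move (to 8).
  8: 8 XOR 30 = 22 ≥ 8 — no move.
  11: 11 XOR 30 = 21 ≥ 11 — no move.
  4: 4 XOR 30 = 26 ≥ 4 — no move.
That gives 1 winning move.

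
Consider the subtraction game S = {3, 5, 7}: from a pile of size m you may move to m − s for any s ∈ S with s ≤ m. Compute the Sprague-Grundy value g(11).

Grundy values for subtraction set {3, 5, 7}:
g(0) = mex{} = 0
g(1) = mex{} = 0
g(2) = mex{} = 0
g(3) = mex{0} = 1
g(4) = mex{0} = 1
g(5) = mex{0} = 1
g(6) = mex{0,1} = 2
g(7) = mex{0,1} = 2
g(8) = mex{0,1} = 2
g(9) = mex{0,1,2} = 3
g(10) = mex{1,2} = 0
g(11) = mex{1,2} = 0
So g(11) = 0.

0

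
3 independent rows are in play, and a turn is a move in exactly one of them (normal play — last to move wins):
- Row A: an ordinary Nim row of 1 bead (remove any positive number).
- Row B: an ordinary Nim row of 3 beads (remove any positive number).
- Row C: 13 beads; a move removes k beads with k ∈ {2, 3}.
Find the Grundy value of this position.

3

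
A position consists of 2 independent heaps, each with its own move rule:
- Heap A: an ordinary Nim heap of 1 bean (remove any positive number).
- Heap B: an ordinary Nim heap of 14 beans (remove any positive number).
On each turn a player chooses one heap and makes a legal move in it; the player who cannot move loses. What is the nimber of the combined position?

15

Heap A is a plain Nim heap of size 1, so its Grundy value is 1.
Heap B is a plain Nim heap of size 14, so its Grundy value is 14.
By the Sprague-Grundy theorem, the Grundy value of a sum of independent games is the XOR of the component values.
Combined value = 1 XOR 14 = 15.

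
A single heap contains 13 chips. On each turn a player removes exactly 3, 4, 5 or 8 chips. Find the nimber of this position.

0

Compute g(0), g(1), … for moves {3, 4, 5, 8}:
k:     0  1  2  3  4  5  6  7  8  9 10 11 12 13
g(k):  0  0  0  1  1  1  2  2  2  3  3  0  0  0
So g(13) = 0.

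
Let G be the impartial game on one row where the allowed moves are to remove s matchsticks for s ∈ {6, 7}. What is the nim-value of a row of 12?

2

Build the Grundy sequence with g(k) = mex{g(k−s) : s ∈ {6, 7}, s ≤ k}:
g(0) = mex{} = 0
g(1) = mex{} = 0
g(2) = mex{} = 0
g(3) = mex{} = 0
g(4) = mex{} = 0
g(5) = mex{} = 0
g(6) = mex{0} = 1
g(7) = mex{0} = 1
g(8) = mex{0} = 1
g(9) = mex{0} = 1
g(10) = mex{0} = 1
g(11) = mex{0} = 1
g(12) = mex{0,1} = 2
So g(12) = 2.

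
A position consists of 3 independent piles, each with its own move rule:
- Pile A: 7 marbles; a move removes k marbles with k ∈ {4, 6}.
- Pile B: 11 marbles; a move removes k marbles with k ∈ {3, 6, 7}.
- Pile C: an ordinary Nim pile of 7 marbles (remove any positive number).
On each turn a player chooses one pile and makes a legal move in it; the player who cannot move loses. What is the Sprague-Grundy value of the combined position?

6

Grundy values for pile A (subtraction set {4, 6}):
g(0) = mex{} = 0
g(1) = mex{} = 0
g(2) = mex{} = 0
g(3) = mex{} = 0
g(4) = mex{0} = 1
g(5) = mex{0} = 1
g(6) = mex{0} = 1
g(7) = mex{0} = 1
So g(7) = 1.
For pile B, compute g(0), g(1), … with moves {3, 6, 7}:
k:     0  1  2  3  4  5  6  7  8  9 10 11
g(k):  0  0  0  1  1  1  2  2  2  3  0  0
So g(11) = 0.
Pile C is a plain Nim pile of size 7, so its Grundy value is 7.
By the Sprague-Grundy theorem, the Grundy value of a sum of independent games is the XOR of the component values.
Combined value = 1 XOR 0 XOR 7 = 6.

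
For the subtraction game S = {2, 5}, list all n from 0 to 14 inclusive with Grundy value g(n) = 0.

Grundy values for subtraction set {2, 5}:
k:     0  1  2  3  4  5  6  7  8  9 10 11 12 13 14
g(k):  0  0  1  1  0  2  1  0  0  1  1  0  2  1  0
The P-positions (g = 0) in 0..14 are 0, 1, 4, 7, 8, 11, 14.

0, 1, 4, 7, 8, 11, 14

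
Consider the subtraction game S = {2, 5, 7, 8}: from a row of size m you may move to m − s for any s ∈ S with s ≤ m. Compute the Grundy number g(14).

0

Compute g(0), g(1), … for moves {2, 5, 7, 8}:
k:     0  1  2  3  4  5  6  7  8  9 10 11 12 13 14
g(k):  0  0  1  1  0  2  1  3  2  2  0  3  1  0  0
So g(14) = 0.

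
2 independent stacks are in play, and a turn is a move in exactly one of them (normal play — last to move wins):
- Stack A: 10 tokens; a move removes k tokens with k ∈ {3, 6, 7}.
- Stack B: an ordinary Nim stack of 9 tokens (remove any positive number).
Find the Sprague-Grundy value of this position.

9

For stack A, compute g(0), g(1), … with moves {3, 6, 7}:
g(0) = mex{} = 0
g(1) = mex{} = 0
g(2) = mex{} = 0
g(3) = mex{0} = 1
g(4) = mex{0} = 1
g(5) = mex{0} = 1
g(6) = mex{0,1} = 2
g(7) = mex{0,1} = 2
g(8) = mex{0,1} = 2
g(9) = mex{0,1,2} = 3
g(10) = mex{1,2} = 0
So g(10) = 0.
Stack B is a plain Nim stack of size 9, so its Grundy value is 9.
The value of a disjunctive sum is the nim-sum of the parts.
Combined value = 0 ⊕ 9 = 9.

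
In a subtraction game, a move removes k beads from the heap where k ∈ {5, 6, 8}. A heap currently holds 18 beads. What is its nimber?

Compute g(0), g(1), … for moves {5, 6, 8}:
k:     0  1  2  3  4  5  6  7  8  9 10 11 12 13 14 15 16 17 18
g(k):  0  0  0  0  0  1  1  1  1  1  2  2  2  0  0  0  0  0  1
So g(18) = 1.

1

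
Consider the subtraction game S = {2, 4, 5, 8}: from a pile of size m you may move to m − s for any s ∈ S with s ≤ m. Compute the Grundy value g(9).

1

Build the Grundy sequence with g(k) = mex{g(k−s) : s ∈ {2, 4, 5, 8}, s ≤ k}:
g(0) = mex{} = 0
g(1) = mex{} = 0
g(2) = mex{0} = 1
g(3) = mex{0} = 1
g(4) = mex{0,1} = 2
g(5) = mex{0,1} = 2
g(6) = mex{0,1,2} = 3
g(7) = mex{1,2} = 0
g(8) = mex{0,1,2,3} = 4
g(9) = mex{0,2} = 1
So g(9) = 1.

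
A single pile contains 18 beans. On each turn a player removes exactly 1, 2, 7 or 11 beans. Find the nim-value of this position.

0

Compute g(0), g(1), … for moves {1, 2, 7, 11}:
k:     0  1  2  3  4  5  6  7  8  9 10 11 12 13 14 15 16 17 18
g(k):  0  1  2  0  1  2  0  1  2  0  1  2  0  1  2  0  1  2  0
So g(18) = 0.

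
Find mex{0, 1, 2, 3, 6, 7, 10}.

4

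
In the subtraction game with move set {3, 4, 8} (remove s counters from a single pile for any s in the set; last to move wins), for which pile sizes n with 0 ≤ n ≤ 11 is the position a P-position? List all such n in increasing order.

Build the Grundy sequence with g(k) = mex{g(k−s) : s ∈ {3, 4, 8}, s ≤ k}:
g(0) = mex{} = 0
g(1) = mex{} = 0
g(2) = mex{} = 0
g(3) = mex{0} = 1
g(4) = mex{0} = 1
g(5) = mex{0} = 1
g(6) = mex{0,1} = 2
g(7) = mex{1} = 0
g(8) = mex{0,1} = 2
g(9) = mex{0,1,2} = 3
g(10) = mex{0,2} = 1
g(11) = mex{0,1,2} = 3
The P-positions (g = 0) in 0..11 are 0, 1, 2, 7.

0, 1, 2, 7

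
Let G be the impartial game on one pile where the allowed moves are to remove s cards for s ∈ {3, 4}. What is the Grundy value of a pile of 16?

0

Build the Grundy sequence with g(k) = mex{g(k−s) : s ∈ {3, 4}, s ≤ k}:
k:     0  1  2  3  4  5  6  7  8  9 10 11 12 13 14 15 16
g(k):  0  0  0  1  1  1  2  0  0  0  1  1  1  2  0  0  0
So g(16) = 0.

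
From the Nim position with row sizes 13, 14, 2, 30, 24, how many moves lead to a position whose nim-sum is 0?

3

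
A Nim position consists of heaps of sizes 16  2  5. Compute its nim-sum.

Compute the nim-sum pairwise:
16 XOR 2 = 18
18 XOR 5 = 23

23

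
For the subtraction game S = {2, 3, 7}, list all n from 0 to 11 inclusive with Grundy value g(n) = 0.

Build the Grundy sequence with g(k) = mex{g(k−s) : s ∈ {2, 3, 7}, s ≤ k}:
k:     0  1  2  3  4  5  6  7  8  9 10 11
g(k):  0  0  1  1  2  0  0  1  1  2  0  0
The P-positions (g = 0) in 0..11 are 0, 1, 5, 6, 10, 11.

0, 1, 5, 6, 10, 11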